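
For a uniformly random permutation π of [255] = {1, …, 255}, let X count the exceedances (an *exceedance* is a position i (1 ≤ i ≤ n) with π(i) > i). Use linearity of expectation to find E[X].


Write X = Σ_{i=1}^{255} X_i, where X_i = 1_{π(i) > i}.
For each fixed i, π(i) is uniform over {1, …, 255} (marginal of a uniform permutation), so P[π(i) > i] = (n − i)/n. Summing: Σ_{i=1}^{255} (n − i)/n = (0 + 1 + … + 254)/255 = 255(255 − 1)/(2·255) = (255 − 1)/2.
Hence E[X] = Σ_{i=1}^{255} (255 − i)/255 = 127 ≈ 127.00000.

E[X] = 127 = 127.00000.


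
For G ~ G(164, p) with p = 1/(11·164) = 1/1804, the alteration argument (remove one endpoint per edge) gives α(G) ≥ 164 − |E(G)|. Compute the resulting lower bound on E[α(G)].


E[|E(G)|] = C(164, 2)·p = 13366 · (1/1804) = 163/22.
E[α(G)] ≥ n − E[|E(G)|] = 164 − 163/22 = 3445/22.
Numerically: ≈ 156.59091.
(This is only a lower bound; the true E[α(G)] may be larger.)

E[α(G)] ≥ 3445/22 ≈ 156.59091.


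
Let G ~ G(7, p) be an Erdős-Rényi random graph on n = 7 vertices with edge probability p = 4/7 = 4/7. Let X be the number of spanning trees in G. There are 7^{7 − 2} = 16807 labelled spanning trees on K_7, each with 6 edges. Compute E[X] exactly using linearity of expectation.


K_7 has 7^{7 − 2} = 16807 labelled spanning trees.
For each such spanning tree H, let X_H = 1 if all 6 edges of H are present in G. Then P[X_H = 1] = p^{6} = (4/7)^{6} = 4096/117649.
Summing the indicators: E[X] = Σ_H E[X_H] = 16807 · p^{6} = 16807 · 4096/117649 = 4096/7.
Numerically: E[X] ≈ 585.

E[X] = 16807 · (4/7)^{6} = 4096/7 ≈ 585.


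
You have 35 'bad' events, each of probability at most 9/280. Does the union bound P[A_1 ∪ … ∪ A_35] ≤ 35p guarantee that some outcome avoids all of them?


Union bound: P[∪_{i=1}^{35} A_i] ≤ Σ_i P[A_i] ≤ 35·p = 35·(9/280) = 9/8.
Numerically: 9/8 ≈ 1.1250000.
Is 9/8 < 1? NO.
Since the bound 9/8 is ≥ 1, the union bound is uninformative here; it does NOT by itself certify existence.

35·p = 9/8 ≈ 1.1250000; existence NOT certified by the union bound.


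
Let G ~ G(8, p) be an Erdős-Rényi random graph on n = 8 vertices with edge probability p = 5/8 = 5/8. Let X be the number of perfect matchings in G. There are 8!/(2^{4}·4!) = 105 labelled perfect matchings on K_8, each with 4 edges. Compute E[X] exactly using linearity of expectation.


K_8 has 8!/(2^{4}·4!) = 105 labelled perfect matchings.
For each such perfect matching H, let X_H = 1 if all 4 edges of H are present in G. Then P[X_H = 1] = p^{4} = (5/8)^{4} = 625/4096.
By linearity of expectation: E[X] = Σ_H E[X_H] = 105 · p^{4} = 105 · 625/4096 = 65625/4096.
Numerically: E[X] ≈ 16.02.

E[X] = 105 · (5/8)^{4} = 65625/4096 ≈ 16.02.


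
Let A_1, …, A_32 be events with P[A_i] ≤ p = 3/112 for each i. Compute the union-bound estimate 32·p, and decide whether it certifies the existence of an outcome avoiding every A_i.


Union bound: P[∪_{i=1}^{32} A_i] ≤ Σ_i P[A_i] ≤ 32·p = 32·(3/112) = 6/7.
Numerically: 6/7 ≈ 0.8571.
Is 6/7 < 1? YES.
Since P[∪ A_i] ≤ 6/7 < 1, the complement has P[∩ A_i^c] ≥ 1 − 6/7 = 1/7 > 0, so some outcome avoids every A_i.

32·p = 6/7 ≈ 0.8571; existence CERTIFIED by the union bound.


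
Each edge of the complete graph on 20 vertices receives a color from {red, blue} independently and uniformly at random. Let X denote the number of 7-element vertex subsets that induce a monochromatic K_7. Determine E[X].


Let X = Σ_S X_S over the C(20, 7) = 77520 subsets S of size 7, where X_S = 1 if the K_7 on S is monochromatic.
For a fixed S, the K_7 on S has C(7, 2) = 21 edges. P[all 21 edges red] = (1/2)^21, and likewise for blue, so P[monochromatic] = 2·(1/2)^21 = 2^{1 − 21} = 1/1048576.
By linearity: E[X] = C(20, 7) · 2^{1 − 21} = 77520 · 1/1048576 = 4845/65536.
Numerically: E[X] ≈ 0.074.

E[X] = C(20,7)·2^(1−C(7,2)) = 4845/65536 ≈ 0.074.


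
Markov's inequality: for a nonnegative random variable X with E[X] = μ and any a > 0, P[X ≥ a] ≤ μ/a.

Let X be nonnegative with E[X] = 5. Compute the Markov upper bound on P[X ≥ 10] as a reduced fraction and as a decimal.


μ = E[X] = 5, a = 10.
Markov: P[X ≥ 10] ≤ μ/a = (5)/10 = 1/2.
Numerically: ≈ 0.50000.
(Since a = 10 > μ = 5.00000, the bound 1/2 is < 1 and informative.)

P[X ≥ 10] ≤ 1/2 ≈ 0.50000.


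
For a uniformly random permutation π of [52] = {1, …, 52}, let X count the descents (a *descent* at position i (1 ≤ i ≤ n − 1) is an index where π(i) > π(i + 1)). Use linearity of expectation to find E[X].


Write X = Σ X_I over i = 1, …, 51, with X_I the indicator of one descent.
There are 51 indicators.
For each fixed i, the pair (π(i), π(i+1)) is a uniformly random ordered pair of distinct values from {1, …, 52}; by symmetry P[π(i) > π(i+1)] = 1/2.
By linearity: E[X] = 51 · (1/2) = (52 − 1) · (1/2) = 51/2 ≈ 25.500.

E[X] = 51/2 = 25.500.


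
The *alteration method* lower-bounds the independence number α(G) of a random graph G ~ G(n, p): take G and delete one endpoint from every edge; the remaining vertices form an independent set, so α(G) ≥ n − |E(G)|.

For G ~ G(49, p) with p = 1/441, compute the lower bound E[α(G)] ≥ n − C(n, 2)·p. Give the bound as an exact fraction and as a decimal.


E[|E(G)|] = C(49, 2)·p = 1176 · (1/441) = 8/3.
E[α(G)] ≥ n − E[|E(G)|] = 49 − 8/3 = 139/3.
Numerically: ≈ 46.3333.
(This is only a lower bound; the true E[α(G)] may be larger.)

E[α(G)] ≥ 139/3 ≈ 46.3333.


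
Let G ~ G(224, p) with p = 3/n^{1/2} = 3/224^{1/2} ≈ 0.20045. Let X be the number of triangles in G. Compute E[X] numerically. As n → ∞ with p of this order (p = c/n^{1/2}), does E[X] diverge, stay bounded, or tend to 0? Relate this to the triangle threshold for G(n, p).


Number of potential triangles: C(224, 3) = 1848224.
Each occurs with probability p³ ≈ (0.20045)³ ≈ 8.0536312e-03.
By linearity: E[X] = C(224, 3)·p³ ≈ 1848224 · 8.0536312e-03 ≈ 14884.91442.
Since α = 1/2 < 1, p = c/n^{1/2} ≫ 1/n is above the triangle threshold p ~ 1/n. Asymptotically E[X] ~ (c³/6)·n^{3(1−α)} = (3³/6)·n^{1.5} → ∞; triangles are abundant w.h.p.

E[X] ≈ 14884.91442; in regime p = Θ(1/n^{1/2}) E[X] diverges (above the triangle threshold p ~ 1/n).


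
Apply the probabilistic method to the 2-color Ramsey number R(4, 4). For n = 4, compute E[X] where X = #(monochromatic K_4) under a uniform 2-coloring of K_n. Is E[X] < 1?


E[X] = C(4, 4) · 2^{1 − 6} = 1 · 2^{−5} = 1/32.
As a reduced fraction: E[X] = 1/32 ≈ 0.0312.
Is E[X] < 1? YES.
Since E[X] < 1, there exists a 2-coloring of K_{4} with no monochromatic K_4; hence R(4, 4) > 4.

E[X] = 1/32 ≈ 0.0312; E[X] < 1, so R(4, 4) > 4.


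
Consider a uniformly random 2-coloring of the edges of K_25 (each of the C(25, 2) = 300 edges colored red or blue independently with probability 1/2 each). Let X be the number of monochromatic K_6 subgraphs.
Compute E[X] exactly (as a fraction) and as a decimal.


Let X = Σ_S X_S over the C(25, 6) = 177100 subsets S of size 6, where X_S = 1 if the K_6 on S is monochromatic.
For a fixed S, the K_6 on S has C(6, 2) = 15 edges. P[all 15 edges red] = (1/2)^15, and likewise for blue, so P[monochromatic] = 2·(1/2)^15 = 2^{1 − 15} = 1/16384.
By linearity: E[X] = C(25, 6) · 2^{1 − 15} = 177100 · 1/16384 = 44275/4096.
Numerically: E[X] ≈ 10.809.

E[X] = C(25,6)·2^(1−C(6,2)) = 44275/4096 ≈ 10.809.


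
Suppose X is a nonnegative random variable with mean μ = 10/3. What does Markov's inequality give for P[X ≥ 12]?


μ = E[X] = 10/3, a = 12.
Markov: P[X ≥ 12] ≤ μ/a = (10/3)/12 = 5/18.
Numerically: ≈ 0.278.
(Since a = 12 > μ = 3.333, the bound 5/18 is < 1 and informative.)

P[X ≥ 12] ≤ 5/18 ≈ 0.278.


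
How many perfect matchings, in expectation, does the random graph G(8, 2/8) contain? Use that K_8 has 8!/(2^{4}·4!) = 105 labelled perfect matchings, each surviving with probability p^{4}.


K_8 has 8!/(2^{4}·4!) = 105 labelled perfect matchings.
For each such perfect matching H, let X_H = 1 if all 4 edges of H are present in G. Then P[X_H = 1] = p^{4} = (1/4)^{4} = 1/256.
By linearity of expectation: E[X] = Σ_H E[X_H] = 105 · p^{4} = 105 · 1/256 = 105/256.
Numerically: E[X] ≈ 0.41016.

E[X] = 105 · (1/4)^{4} = 105/256 ≈ 0.41016.


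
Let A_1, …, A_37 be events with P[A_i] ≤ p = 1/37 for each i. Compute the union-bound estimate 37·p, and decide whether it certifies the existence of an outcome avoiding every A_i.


Union bound: P[∪_{i=1}^{37} A_i] ≤ Σ_i P[A_i] ≤ 37·p = 37·(1/37) = 1.
Numerically: 1 ≈ 1.0000000.
Is 1 < 1? NO.
Since the bound 1 is ≥ 1, the union bound is uninformative here; it does NOT by itself certify existence.

37·p = 1 ≈ 1.0000000; existence NOT certified by the union bound.


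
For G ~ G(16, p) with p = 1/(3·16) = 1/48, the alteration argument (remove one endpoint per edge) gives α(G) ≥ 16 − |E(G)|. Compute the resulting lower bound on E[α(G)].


E[|E(G)|] = C(16, 2)·p = 120 · (1/48) = 5/2.
E[α(G)] ≥ n − E[|E(G)|] = 16 − 5/2 = 27/2.
Numerically: ≈ 13.5000.
(This is only a lower bound; the true E[α(G)] may be larger.)

E[α(G)] ≥ 27/2 ≈ 13.5000.


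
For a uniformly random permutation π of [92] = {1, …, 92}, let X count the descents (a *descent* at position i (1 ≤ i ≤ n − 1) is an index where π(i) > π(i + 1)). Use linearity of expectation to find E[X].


Write X = Σ X_I over i = 1, …, 91, with X_I the indicator of one descent.
There are 91 indicators.
For each fixed i, the pair (π(i), π(i+1)) is a uniformly random ordered pair of distinct values from {1, …, 92}; by symmetry P[π(i) > π(i+1)] = 1/2.
By linearity: E[X] = 91 · (1/2) = (92 − 1) · (1/2) = 91/2 ≈ 45.50000.

E[X] = 91/2 = 45.50000.


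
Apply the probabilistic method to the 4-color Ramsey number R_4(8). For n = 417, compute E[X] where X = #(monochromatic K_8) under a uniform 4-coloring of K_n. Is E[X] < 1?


E[X] = C(417, 8) · 4^{1 − 28} = 21194845068522060 · 4^{−27} = 21194845068522060/18014398509481984.
As a reduced fraction: E[X] = 5298711267130515/4503599627370496 ≈ 1.1765502.
Is E[X] < 1? NO.
Since E[X] ≥ 1, the first-moment bound is inconclusive at n = 417; it does NOT by itself certify R_4(8) > 417.

E[X] = 5298711267130515/4503599627370496 ≈ 1.1765502; E[X] ≥ 1; first-moment method inconclusive here.


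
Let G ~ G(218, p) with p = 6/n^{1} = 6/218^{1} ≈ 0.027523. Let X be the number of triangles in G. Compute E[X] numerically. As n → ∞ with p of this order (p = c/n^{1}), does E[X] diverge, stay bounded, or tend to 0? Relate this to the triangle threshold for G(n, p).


Number of potential triangles: C(218, 3) = 1703016.
Each occurs with probability p³ ≈ (0.027523)³ ≈ 2.0848954e-05.
By linearity: E[X] = C(218, 3)·p³ ≈ 1703016 · 2.0848954e-05 ≈ 35.50610.
Here α = 1, so p = 6/n is exactly at the triangle threshold p ~ 1/n. Asymptotically E[X] → c³/6 = 6³/6 = 36 ≈ 36.00000, a bounded constant. In this regime the triangle count is asymptotically Poisson(c³/6).

E[X] ≈ 35.50610; in regime p = Θ(1/n^{1}) E[X] stays bounded (at the triangle threshold p ~ 1/n).


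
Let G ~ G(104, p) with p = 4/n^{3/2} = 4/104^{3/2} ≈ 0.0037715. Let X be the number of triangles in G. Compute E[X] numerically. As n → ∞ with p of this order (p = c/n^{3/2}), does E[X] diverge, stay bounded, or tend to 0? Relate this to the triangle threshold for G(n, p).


Number of potential triangles: C(104, 3) = 182104.
Each occurs with probability p³ ≈ (0.0037715)³ ≈ 5.3645086e-08.
By linearity: E[X] = C(104, 3)·p³ ≈ 182104 · 5.3645086e-08 ≈ 0.00977.
Since α = 3/2 > 1, p = c/n^{3/2} = o(1/n) is below the triangle threshold p ~ 1/n. Asymptotically E[X] ~ (c³/6)·n^{3(1−α)} = (4³/6)·n^{-1.5} → 0, so by Markov's inequality G has no triangles w.h.p.

E[X] ≈ 0.00977; in regime p = Θ(1/n^{3/2}) E[X] tends to 0 (below the triangle threshold p ~ 1/n).


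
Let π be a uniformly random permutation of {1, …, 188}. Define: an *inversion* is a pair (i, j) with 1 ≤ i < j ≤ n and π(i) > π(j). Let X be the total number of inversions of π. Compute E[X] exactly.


Write X = Σ X_I over the C(188, 2) = 17578 pairs i < j, with X_I the indicator of one inversion.
There are 17578 indicators.
For each fixed pair i < j, the values π(i) and π(j) are two distinct elements of {1, …, 188} in uniformly random order; by symmetry P[π(i) > π(j)] = 1/2.
By linearity: E[X] = 17578 · (1/2) = C(188, 2) · (1/2) = 17578/2 = 8789 ≈ 8789.000.

E[X] = 8789 = 8789.000.


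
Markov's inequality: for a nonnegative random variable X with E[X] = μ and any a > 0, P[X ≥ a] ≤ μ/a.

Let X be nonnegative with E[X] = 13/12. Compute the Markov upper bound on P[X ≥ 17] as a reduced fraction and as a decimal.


μ = E[X] = 13/12, a = 17.
Markov: P[X ≥ 17] ≤ μ/a = (13/12)/17 = 13/204.
Numerically: ≈ 0.0637.
(Since a = 17 > μ = 1.0833, the bound 13/204 is < 1 and informative.)

P[X ≥ 17] ≤ 13/204 ≈ 0.0637.


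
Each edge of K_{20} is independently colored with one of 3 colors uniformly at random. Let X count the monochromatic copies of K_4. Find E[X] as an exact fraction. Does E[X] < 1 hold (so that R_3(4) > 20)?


E[X] = C(20, 4) · 3^{1 − 6} = 4845 · 3^{−5} = 4845/243.
As a reduced fraction: E[X] = 1615/81 ≈ 19.9382716.
Is E[X] < 1? NO.
Since E[X] ≥ 1, the first-moment bound is inconclusive at n = 20; it does NOT by itself certify R_3(4) > 20.

E[X] = 1615/81 ≈ 19.9382716; E[X] ≥ 1; first-moment method inconclusive here.


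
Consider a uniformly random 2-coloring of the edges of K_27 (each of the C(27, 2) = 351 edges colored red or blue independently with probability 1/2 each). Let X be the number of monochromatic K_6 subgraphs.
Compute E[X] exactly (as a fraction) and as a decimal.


Let X = Σ_S X_S over the C(27, 6) = 296010 subsets S of size 6, where X_S = 1 if the K_6 on S is monochromatic.
For a fixed S, the K_6 on S has C(6, 2) = 15 edges. P[all 15 edges red] = (1/2)^15, and likewise for blue, so P[monochromatic] = 2·(1/2)^15 = 2^{1 − 15} = 1/16384.
By linearity: E[X] = C(27, 6) · 2^{1 − 15} = 296010 · 1/16384 = 148005/8192.
Numerically: E[X] ≈ 18.067017.

E[X] = C(27,6)·2^(1−C(6,2)) = 148005/8192 ≈ 18.067017.


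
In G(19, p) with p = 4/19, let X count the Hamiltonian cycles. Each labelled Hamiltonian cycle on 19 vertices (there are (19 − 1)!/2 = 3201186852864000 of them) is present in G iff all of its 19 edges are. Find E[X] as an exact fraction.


K_19 has (19 − 1)!/2 = 3201186852864000 labelled Hamiltonian cycles.
For each such Hamiltonian cycle H, let X_H = 1 if all 19 edges of H are present in G. Then P[X_H = 1] = p^{19} = (4/19)^{19} = 274877906944/1978419655660313589123979.
By linearity: E[X] = Σ_H E[X_H] = 3201186852864000 · p^{19} = 3201186852864000 · 274877906944/1978419655660313589123979 = 879935541851906811887616000/1978419655660313589123979.
Numerically: E[X] ≈ 444.77.

E[X] = 3201186852864000 · (4/19)^{19} = 879935541851906811887616000/1978419655660313589123979 ≈ 444.77.


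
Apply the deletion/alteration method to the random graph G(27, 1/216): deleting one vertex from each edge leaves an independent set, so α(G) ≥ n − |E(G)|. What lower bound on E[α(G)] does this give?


E[|E(G)|] = C(27, 2)·p = 351 · (1/216) = 13/8.
E[α(G)] ≥ n − E[|E(G)|] = 27 − 13/8 = 203/8.
Numerically: ≈ 25.375.
(This is only a lower bound; the true E[α(G)] may be larger.)

E[α(G)] ≥ 203/8 ≈ 25.375.


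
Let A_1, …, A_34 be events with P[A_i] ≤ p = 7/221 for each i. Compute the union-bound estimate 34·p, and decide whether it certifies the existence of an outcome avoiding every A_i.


Union bound: P[∪_{i=1}^{34} A_i] ≤ Σ_i P[A_i] ≤ 34·p = 34·(7/221) = 14/13.
Numerically: 14/13 ≈ 1.0769.
Is 14/13 < 1? NO.
Since the bound 14/13 is ≥ 1, the union bound is uninformative here; it does NOT by itself certify existence.

34·p = 14/13 ≈ 1.0769; existence NOT certified by the union bound.


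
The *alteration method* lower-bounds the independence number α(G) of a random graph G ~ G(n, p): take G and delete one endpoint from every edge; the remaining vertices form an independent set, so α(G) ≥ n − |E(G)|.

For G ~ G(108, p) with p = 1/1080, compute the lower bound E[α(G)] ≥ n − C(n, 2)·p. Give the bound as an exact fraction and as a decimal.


E[|E(G)|] = C(108, 2)·p = 5778 · (1/1080) = 107/20.
E[α(G)] ≥ n − E[|E(G)|] = 108 − 107/20 = 2053/20.
Numerically: ≈ 102.650.
(This is only a lower bound; the true E[α(G)] may be larger.)

E[α(G)] ≥ 2053/20 ≈ 102.650.


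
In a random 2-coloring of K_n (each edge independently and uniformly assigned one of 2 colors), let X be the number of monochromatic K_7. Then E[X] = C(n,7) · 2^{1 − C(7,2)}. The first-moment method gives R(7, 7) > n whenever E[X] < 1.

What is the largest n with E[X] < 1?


We need C(n, 7) · 2^{1 − 21} < 1, i.e. C(n, 7) < 2^{21 − 1} = 1048576.
Check values of n near the boundary:
  n = 24: C(24, 7) = 346104; 346104 < 1048576? YES
  n = 25: C(25, 7) = 480700; 480700 < 1048576? YES
  n = 26: C(26, 7) = 657800; 657800 < 1048576? YES
  n = 27: C(27, 7) = 888030; 888030 < 1048576? YES
  n = 28: C(28, 7) = 1184040; 1184040 < 1048576? NO
The largest n with C(n, 7) < 1048576 is n = 27 (where E[X] = 444015/524288 ≈ 0.846891). Hence R(7, 7) > 27, i.e. R(7, 7) ≥ 28.

Largest n = 27; hence R(7, 7) > 27.


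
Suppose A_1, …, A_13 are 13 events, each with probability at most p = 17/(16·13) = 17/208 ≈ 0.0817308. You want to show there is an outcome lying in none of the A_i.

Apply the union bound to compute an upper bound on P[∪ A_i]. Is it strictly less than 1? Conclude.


Union bound: P[∪_{i=1}^{13} A_i] ≤ Σ_i P[A_i] ≤ 13·p = 13·(17/208) = 17/16.
Numerically: 17/16 ≈ 1.0625000.
Is 17/16 < 1? NO.
Since the bound 17/16 is ≥ 1, the union bound is uninformative here; it does NOT by itself certify existence.

13·p = 17/16 ≈ 1.0625000; existence NOT certified by the union bound.


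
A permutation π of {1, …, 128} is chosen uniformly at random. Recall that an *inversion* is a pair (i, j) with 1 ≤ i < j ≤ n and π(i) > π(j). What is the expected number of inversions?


Write X = Σ X_I over the C(128, 2) = 8128 pairs i < j, with X_I the indicator of one inversion.
There are 8128 indicators.
For each fixed pair i < j, the values π(i) and π(j) are two distinct elements of {1, …, 128} in uniformly random order; by symmetry P[π(i) > π(j)] = 1/2.
By linearity: E[X] = 8128 · (1/2) = C(128, 2) · (1/2) = 8128/2 = 4064 ≈ 4064.00000.

E[X] = 4064 = 4064.00000.


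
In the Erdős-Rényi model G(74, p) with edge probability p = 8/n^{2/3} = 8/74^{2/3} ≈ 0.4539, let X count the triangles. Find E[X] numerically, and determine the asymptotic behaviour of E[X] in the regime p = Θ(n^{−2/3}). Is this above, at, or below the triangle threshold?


Number of potential triangles: C(74, 3) = 64824.
Each occurs with probability p³ ≈ (0.4539)³ ≈ 9.349890e-02.
By linearity: E[X] = C(74, 3)·p³ ≈ 64824 · 9.349890e-02 ≈ 6060.9730.
Since α = 2/3 < 1, p = c/n^{2/3} ≫ 1/n is above the triangle threshold p ~ 1/n. Asymptotically E[X] ~ (c³/6)·n^{3(1−α)} = (8³/6)·n^{1} → ∞; triangles are abundant w.h.p.

E[X] ≈ 6060.9730; in regime p = Θ(1/n^{2/3}) E[X] diverges (above the triangle threshold p ~ 1/n).


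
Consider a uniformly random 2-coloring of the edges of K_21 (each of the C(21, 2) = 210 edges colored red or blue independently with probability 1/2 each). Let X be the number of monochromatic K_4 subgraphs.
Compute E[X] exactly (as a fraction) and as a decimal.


Let X = Σ_S X_S over the C(21, 4) = 5985 subsets S of size 4, where X_S = 1 if the K_4 on S is monochromatic.
For a fixed S, the K_4 on S has C(4, 2) = 6 edges. P[all 6 edges red] = (1/2)^6, and likewise for blue, so P[monochromatic] = 2·(1/2)^6 = 2^{1 − 6} = 1/32.
By linearity of expectation: E[X] = C(21, 4) · 2^{1 − 6} = 5985 · 1/32 = 5985/32.
Numerically: E[X] ≈ 187.031.

E[X] = C(21,4)·2^(1−C(4,2)) = 5985/32 ≈ 187.031.


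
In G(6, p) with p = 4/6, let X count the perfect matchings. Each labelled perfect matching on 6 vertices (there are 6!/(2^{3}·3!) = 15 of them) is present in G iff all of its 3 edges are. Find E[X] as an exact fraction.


K_6 has 6!/(2^{3}·3!) = 15 labelled perfect matchings.
For each such perfect matching H, let X_H = 1 if all 3 edges of H are present in G. Then P[X_H = 1] = p^{3} = (2/3)^{3} = 8/27.
By linearity of expectation: E[X] = Σ_H E[X_H] = 15 · p^{3} = 15 · 8/27 = 40/9.
Numerically: E[X] ≈ 4.44444.

E[X] = 15 · (2/3)^{3} = 40/9 ≈ 4.44444.


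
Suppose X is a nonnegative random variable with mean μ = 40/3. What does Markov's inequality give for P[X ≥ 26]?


μ = E[X] = 40/3, a = 26.
Markov: P[X ≥ 26] ≤ μ/a = (40/3)/26 = 20/39.
Numerically: ≈ 0.513.
(Since a = 26 > μ = 13.333, the bound 20/39 is < 1 and informative.)

P[X ≥ 26] ≤ 20/39 ≈ 0.513.


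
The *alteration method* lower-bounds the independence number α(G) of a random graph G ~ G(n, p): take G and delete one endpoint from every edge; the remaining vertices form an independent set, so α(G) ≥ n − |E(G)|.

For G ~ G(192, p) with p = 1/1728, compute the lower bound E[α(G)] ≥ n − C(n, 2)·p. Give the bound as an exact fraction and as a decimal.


E[|E(G)|] = C(192, 2)·p = 18336 · (1/1728) = 191/18.
E[α(G)] ≥ n − E[|E(G)|] = 192 − 191/18 = 3265/18.
Numerically: ≈ 181.38889.
(This is only a lower bound; the true E[α(G)] may be larger.)

E[α(G)] ≥ 3265/18 ≈ 181.38889.


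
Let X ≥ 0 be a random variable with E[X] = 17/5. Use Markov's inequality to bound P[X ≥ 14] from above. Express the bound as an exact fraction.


μ = E[X] = 17/5, a = 14.
Markov: P[X ≥ 14] ≤ μ/a = (17/5)/14 = 17/70.
Numerically: ≈ 0.242857.
(Since a = 14 > μ = 3.400000, the bound 17/70 is < 1 and informative.)

P[X ≥ 14] ≤ 17/70 ≈ 0.242857.


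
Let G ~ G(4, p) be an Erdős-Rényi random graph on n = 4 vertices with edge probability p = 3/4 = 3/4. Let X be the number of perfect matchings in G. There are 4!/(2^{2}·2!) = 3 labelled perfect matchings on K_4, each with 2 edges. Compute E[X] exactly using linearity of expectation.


K_4 has 4!/(2^{2}·2!) = 3 labelled perfect matchings.
For each such perfect matching H, let X_H = 1 if all 2 edges of H are present in G. Then P[X_H = 1] = p^{2} = (3/4)^{2} = 9/16.
By linearity: E[X] = Σ_H E[X_H] = 3 · p^{2} = 3 · 9/16 = 27/16.
Numerically: E[X] ≈ 1.6875.

E[X] = 3 · (3/4)^{2} = 27/16 ≈ 1.6875.


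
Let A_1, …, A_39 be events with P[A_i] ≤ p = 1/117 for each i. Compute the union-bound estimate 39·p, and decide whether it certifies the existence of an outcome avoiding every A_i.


Union bound: P[∪_{i=1}^{39} A_i] ≤ Σ_i P[A_i] ≤ 39·p = 39·(1/117) = 1/3.
Numerically: 1/3 ≈ 0.3333.
Is 1/3 < 1? YES.
Since P[∪ A_i] ≤ 1/3 < 1, the complement has P[∩ A_i^c] ≥ 1 − 1/3 = 2/3 > 0, so some outcome avoids every A_i.

39·p = 1/3 ≈ 0.3333; existence CERTIFIED by the union bound.


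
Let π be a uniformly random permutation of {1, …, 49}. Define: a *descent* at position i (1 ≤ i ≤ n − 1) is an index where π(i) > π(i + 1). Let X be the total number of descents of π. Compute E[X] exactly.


Write X = Σ X_I over i = 1, …, 48, with X_I the indicator of one descent.
There are 48 indicators.
For each fixed i, the pair (π(i), π(i+1)) is a uniformly random ordered pair of distinct values from {1, …, 49}; by symmetry P[π(i) > π(i+1)] = 1/2.
By linearity: E[X] = 48 · (1/2) = (49 − 1) · (1/2) = 24 ≈ 24.000.

E[X] = 24 = 24.000.


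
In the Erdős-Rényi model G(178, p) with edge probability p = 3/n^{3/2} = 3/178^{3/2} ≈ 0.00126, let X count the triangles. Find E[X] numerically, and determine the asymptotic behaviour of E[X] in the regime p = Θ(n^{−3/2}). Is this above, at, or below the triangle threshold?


Number of potential triangles: C(178, 3) = 924176.
Each occurs with probability p³ ≈ (0.00126)³ ≈ 2.01592e-09.
By linearity: E[X] = C(178, 3)·p³ ≈ 924176 · 2.01592e-09 ≈ 0.002.
Since α = 3/2 > 1, p = c/n^{3/2} = o(1/n) is below the triangle threshold p ~ 1/n. Asymptotically E[X] ~ (c³/6)·n^{3(1−α)} = (3³/6)·n^{-1.5} → 0, so by Markov's inequality G has no triangles w.h.p.

E[X] ≈ 0.002; in regime p = Θ(1/n^{3/2}) E[X] tends to 0 (below the triangle threshold p ~ 1/n).


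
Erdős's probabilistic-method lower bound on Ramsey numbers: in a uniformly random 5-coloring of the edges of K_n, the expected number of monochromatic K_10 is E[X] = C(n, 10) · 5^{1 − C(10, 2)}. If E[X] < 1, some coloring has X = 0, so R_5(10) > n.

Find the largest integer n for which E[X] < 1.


We need C(n, 10) · 5^{1 − 45} < 1, i.e. C(n, 10) < 5^{45 − 1} = 5684341886080801486968994140625.
Check values of n near the boundary:
  n = 5387: C(5387, 10) = 5624406917627224603154306376491; 5624406917627224603154306376491 < 5684341886080801486968994140625? YES
  n = 5388: C(5388, 10) = 5634865093375880654852250419586; 5634865093375880654852250419586 < 5684341886080801486968994140625? YES
  n = 5389: C(5389, 10) = 5645340767466558997768874792926; 5645340767466558997768874792926 < 5684341886080801486968994140625? YES
  n = 5390: C(5390, 10) = 5655833965919099070255434039753; 5655833965919099070255434039753 < 5684341886080801486968994140625? YES
  n = 5391: C(5391, 10) = 5666344714787188828795213697883; 5666344714787188828795213697883 < 5684341886080801486968994140625? YES
  n = 5392: C(5392, 10) = 5676873040158402483252283957448; 5676873040158402483252283957448 < 5684341886080801486968994140625? YES
  n = 5393: C(5393, 10) = 5687418968154238267170642278008; 5687418968154238267170642278008 < 5684341886080801486968994140625? NO
The largest n with C(n, 10) < 5684341886080801486968994140625 is n = 5392 (where E[X] = 5676873040158402483252283957448/5684341886080801486968994140625 ≈ 0.9987). Hence R_5(10) > 5392, i.e. R_5(10) ≥ 5393.

Largest n = 5392; hence R_5(10) > 5392.


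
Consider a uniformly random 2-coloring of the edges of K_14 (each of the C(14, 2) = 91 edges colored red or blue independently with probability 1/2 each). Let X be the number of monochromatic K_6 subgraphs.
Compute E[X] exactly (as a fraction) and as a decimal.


Let X = Σ_S X_S over the C(14, 6) = 3003 subsets S of size 6, where X_S = 1 if the K_6 on S is monochromatic.
For a fixed S, the K_6 on S has C(6, 2) = 15 edges. P[all 15 edges red] = (1/2)^15, and likewise for blue, so P[monochromatic] = 2·(1/2)^15 = 2^{1 − 15} = 1/16384.
Summing: E[X] = C(14, 6) · 2^{1 − 15} = 3003 · 1/16384 = 3003/16384.
Numerically: E[X] ≈ 0.18329.

E[X] = C(14,6)·2^(1−C(6,2)) = 3003/16384 ≈ 0.18329.


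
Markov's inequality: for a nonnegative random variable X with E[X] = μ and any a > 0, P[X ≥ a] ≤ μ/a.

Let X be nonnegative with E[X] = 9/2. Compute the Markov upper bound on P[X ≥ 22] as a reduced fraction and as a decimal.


μ = E[X] = 9/2, a = 22.
Markov: P[X ≥ 22] ≤ μ/a = (9/2)/22 = 9/44.
Numerically: ≈ 0.20455.
(Since a = 22 > μ = 4.50000, the bound 9/44 is < 1 and informative.)

P[X ≥ 22] ≤ 9/44 ≈ 0.20455.


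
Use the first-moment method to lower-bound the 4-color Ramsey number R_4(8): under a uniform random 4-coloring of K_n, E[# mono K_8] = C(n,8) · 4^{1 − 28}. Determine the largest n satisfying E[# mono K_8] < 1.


We need C(n, 8) · 4^{1 − 28} < 1, i.e. C(n, 8) < 4^{28 − 1} = 18014398509481984.
Check values of n near the boundary:
  n = 403: C(403, 8) = 16090020602228430; 16090020602228430 < 18014398509481984? YES
  n = 404: C(404, 8) = 16415071523485570; 16415071523485570 < 18014398509481984? YES
  n = 405: C(405, 8) = 16745853821188050; 16745853821188050 < 18014398509481984? YES
  n = 406: C(406, 8) = 17082453897995850; 17082453897995850 < 18014398509481984? YES
  n = 407: C(407, 8) = 17424959239309050; 17424959239309050 < 18014398509481984? YES
  n = 408: C(408, 8) = 17773458424095231; 17773458424095231 < 18014398509481984? YES
  n = 409: C(409, 8) = 18128041135797879; 18128041135797879 < 18014398509481984? NO
The largest n with C(n, 8) < 18014398509481984 is n = 408 (where E[X] = 17773458424095231/18014398509481984 ≈ 0.987). Hence R_4(8) > 408, i.e. R_4(8) ≥ 409.

Largest n = 408; hence R_4(8) > 408.


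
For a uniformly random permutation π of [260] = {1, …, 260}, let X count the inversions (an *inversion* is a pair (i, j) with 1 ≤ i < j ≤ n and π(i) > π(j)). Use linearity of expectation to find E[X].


Write X = Σ X_I over the C(260, 2) = 33670 pairs i < j, with X_I the indicator of one inversion.
There are 33670 indicators.
For each fixed pair i < j, the values π(i) and π(j) are two distinct elements of {1, …, 260} in uniformly random order; by symmetry P[π(i) > π(j)] = 1/2.
By linearity: E[X] = 33670 · (1/2) = C(260, 2) · (1/2) = 33670/2 = 16835 ≈ 16835.000000.

E[X] = 16835 = 16835.000000.


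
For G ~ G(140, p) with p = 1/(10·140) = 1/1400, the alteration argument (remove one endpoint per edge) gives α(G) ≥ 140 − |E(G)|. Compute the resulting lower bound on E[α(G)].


E[|E(G)|] = C(140, 2)·p = 9730 · (1/1400) = 139/20.
E[α(G)] ≥ n − E[|E(G)|] = 140 − 139/20 = 2661/20.
Numerically: ≈ 133.050.
(This is only a lower bound; the true E[α(G)] may be larger.)

E[α(G)] ≥ 2661/20 ≈ 133.050.


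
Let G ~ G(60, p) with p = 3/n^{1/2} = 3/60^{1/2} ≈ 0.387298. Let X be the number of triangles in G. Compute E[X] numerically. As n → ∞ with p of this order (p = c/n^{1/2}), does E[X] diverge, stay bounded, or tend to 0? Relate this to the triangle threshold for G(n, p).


Number of potential triangles: C(60, 3) = 34220.
Each occurs with probability p³ ≈ (0.387298)³ ≈ 5.80947502e-02.
By linearity: E[X] = C(60, 3)·p³ ≈ 34220 · 5.80947502e-02 ≈ 1988.002352.
Since α = 1/2 < 1, p = c/n^{1/2} ≫ 1/n is above the triangle threshold p ~ 1/n. Asymptotically E[X] ~ (c³/6)·n^{3(1−α)} = (3³/6)·n^{1.5} → ∞; triangles are abundant w.h.p.

E[X] ≈ 1988.002352; in regime p = Θ(1/n^{1/2}) E[X] diverges (above the triangle threshold p ~ 1/n).


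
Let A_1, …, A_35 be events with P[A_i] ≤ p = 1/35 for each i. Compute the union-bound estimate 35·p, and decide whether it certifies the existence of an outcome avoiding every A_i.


Union bound: P[∪_{i=1}^{35} A_i] ≤ Σ_i P[A_i] ≤ 35·p = 35·(1/35) = 1.
Numerically: 1 ≈ 1.0000000.
Is 1 < 1? NO.
Since the bound 1 is ≥ 1, the union bound is uninformative here; it does NOT by itself certify existence.

35·p = 1 ≈ 1.0000000; existence NOT certified by the union bound.


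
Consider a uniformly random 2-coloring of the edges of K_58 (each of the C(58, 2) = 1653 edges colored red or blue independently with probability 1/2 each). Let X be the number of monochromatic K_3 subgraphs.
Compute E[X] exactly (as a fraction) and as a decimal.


Let X = Σ_S X_S over the C(58, 3) = 30856 subsets S of size 3, where X_S = 1 if the K_3 on S is monochromatic.
For a fixed S, the K_3 on S has C(3, 2) = 3 edges. P[all 3 edges red] = (1/2)^3, and likewise for blue, so P[monochromatic] = 2·(1/2)^3 = 2^{1 − 3} = 1/4.
By linearity of expectation: E[X] = C(58, 3) · 2^{1 − 3} = 30856 · 1/4 = 7714.
Numerically: E[X] ≈ 7714.0000.

E[X] = C(58,3)·2^(1−C(3,2)) = 7714 ≈ 7714.0000.


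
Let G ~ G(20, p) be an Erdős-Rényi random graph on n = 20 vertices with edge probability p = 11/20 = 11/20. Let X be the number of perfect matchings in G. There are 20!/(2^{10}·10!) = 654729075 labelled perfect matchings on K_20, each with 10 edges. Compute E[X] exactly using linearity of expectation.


K_20 has 20!/(2^{10}·10!) = 654729075 labelled perfect matchings.
For each such perfect matching H, let X_H = 1 if all 10 edges of H are present in G. Then P[X_H = 1] = p^{10} = (11/20)^{10} = 25937424601/10240000000000.
By linearity of expectation: E[X] = Σ_H E[X_H] = 654729075 · p^{10} = 654729075 · 25937424601/10240000000000 = 679279440675798963/409600000000.
Numerically: E[X] ≈ 1.6584e+06.

E[X] = 654729075 · (11/20)^{10} = 679279440675798963/409600000000 ≈ 1.6584e+06.


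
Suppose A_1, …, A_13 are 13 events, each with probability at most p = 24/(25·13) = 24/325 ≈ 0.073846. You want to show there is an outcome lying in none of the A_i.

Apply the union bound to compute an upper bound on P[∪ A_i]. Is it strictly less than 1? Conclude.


Union bound: P[∪_{i=1}^{13} A_i] ≤ Σ_i P[A_i] ≤ 13·p = 13·(24/325) = 24/25.
Numerically: 24/25 ≈ 0.960000.
Is 24/25 < 1? YES.
Since P[∪ A_i] ≤ 24/25 < 1, the complement has P[∩ A_i^c] ≥ 1 − 24/25 = 1/25 > 0, so some outcome avoids every A_i.

13·p = 24/25 ≈ 0.960000; existence CERTIFIED by the union bound.


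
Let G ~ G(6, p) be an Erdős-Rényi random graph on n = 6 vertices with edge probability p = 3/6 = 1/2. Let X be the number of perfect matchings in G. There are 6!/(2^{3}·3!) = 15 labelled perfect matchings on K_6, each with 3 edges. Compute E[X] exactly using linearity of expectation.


K_6 has 6!/(2^{3}·3!) = 15 labelled perfect matchings.
For each such perfect matching H, let X_H = 1 if all 3 edges of H are present in G. Then P[X_H = 1] = p^{3} = (1/2)^{3} = 1/8.
Summing the indicators: E[X] = Σ_H E[X_H] = 15 · p^{3} = 15 · 1/8 = 15/8.
Numerically: E[X] ≈ 1.88.

E[X] = 15 · (1/2)^{3} = 15/8 ≈ 1.88.


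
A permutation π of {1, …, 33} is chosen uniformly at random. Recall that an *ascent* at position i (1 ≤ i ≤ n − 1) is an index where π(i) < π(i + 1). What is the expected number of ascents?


Write X = Σ X_I over i = 1, …, 32, with X_I the indicator of one ascent.
There are 32 indicators.
For each fixed i, the pair (π(i), π(i+1)) is a uniformly random ordered pair of distinct values from {1, …, 33}; by symmetry P[π(i) < π(i+1)] = 1/2.
By linearity: E[X] = 32 · (1/2) = (33 − 1) · (1/2) = 16 ≈ 16.00000.

E[X] = 16 = 16.00000.


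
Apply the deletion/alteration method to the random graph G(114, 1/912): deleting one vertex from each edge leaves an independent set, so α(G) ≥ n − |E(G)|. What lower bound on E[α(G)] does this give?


E[|E(G)|] = C(114, 2)·p = 6441 · (1/912) = 113/16.
E[α(G)] ≥ n − E[|E(G)|] = 114 − 113/16 = 1711/16.
Numerically: ≈ 106.9375.
(This is only a lower bound; the true E[α(G)] may be larger.)

E[α(G)] ≥ 1711/16 ≈ 106.9375.


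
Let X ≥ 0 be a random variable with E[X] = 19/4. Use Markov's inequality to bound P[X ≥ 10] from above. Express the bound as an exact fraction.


μ = E[X] = 19/4, a = 10.
Markov: P[X ≥ 10] ≤ μ/a = (19/4)/10 = 19/40.
Numerically: ≈ 0.475000.
(Since a = 10 > μ = 4.750000, the bound 19/40 is < 1 and informative.)

P[X ≥ 10] ≤ 19/40 ≈ 0.475000.


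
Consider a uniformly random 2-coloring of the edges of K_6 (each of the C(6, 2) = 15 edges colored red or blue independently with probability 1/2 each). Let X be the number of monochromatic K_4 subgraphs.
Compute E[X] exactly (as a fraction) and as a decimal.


Let X = Σ_S X_S over the C(6, 4) = 15 subsets S of size 4, where X_S = 1 if the K_4 on S is monochromatic.
For a fixed S, the K_4 on S has C(4, 2) = 6 edges. P[all 6 edges red] = (1/2)^6, and likewise for blue, so P[monochromatic] = 2·(1/2)^6 = 2^{1 − 6} = 1/32.
Summing: E[X] = C(6, 4) · 2^{1 − 6} = 15 · 1/32 = 15/32.
Numerically: E[X] ≈ 0.468750.

E[X] = C(6,4)·2^(1−C(4,2)) = 15/32 ≈ 0.468750.


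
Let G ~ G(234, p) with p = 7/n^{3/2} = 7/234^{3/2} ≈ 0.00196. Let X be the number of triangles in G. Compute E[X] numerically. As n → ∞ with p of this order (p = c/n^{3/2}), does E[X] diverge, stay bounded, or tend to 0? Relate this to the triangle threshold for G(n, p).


Number of potential triangles: C(234, 3) = 2108184.
Each occurs with probability p³ ≈ (0.00196)³ ≈ 7.47864e-09.
By linearity: E[X] = C(234, 3)·p³ ≈ 2108184 · 7.47864e-09 ≈ 0.016.
Since α = 3/2 > 1, p = c/n^{3/2} = o(1/n) is below the triangle threshold p ~ 1/n. Asymptotically E[X] ~ (c³/6)·n^{3(1−α)} = (7³/6)·n^{-1.5} → 0, so by Markov's inequality G has no triangles w.h.p.

E[X] ≈ 0.016; in regime p = Θ(1/n^{3/2}) E[X] tends to 0 (below the triangle threshold p ~ 1/n).


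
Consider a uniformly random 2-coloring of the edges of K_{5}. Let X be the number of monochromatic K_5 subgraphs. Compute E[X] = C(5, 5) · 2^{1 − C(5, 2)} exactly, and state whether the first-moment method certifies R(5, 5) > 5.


E[X] = C(5, 5) · 2^{1 − 10} = 1 · 2^{−9} = 1/512.
As a reduced fraction: E[X] = 1/512 ≈ 0.002.
Is E[X] < 1? YES.
Since E[X] < 1, there exists a 2-coloring of K_{5} with no monochromatic K_5; hence R(5, 5) > 5.

E[X] = 1/512 ≈ 0.002; E[X] < 1, so R(5, 5) > 5.


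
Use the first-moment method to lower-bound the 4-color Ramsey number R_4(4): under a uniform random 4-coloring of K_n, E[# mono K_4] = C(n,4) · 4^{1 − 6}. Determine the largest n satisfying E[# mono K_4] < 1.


We need C(n, 4) · 4^{1 − 6} < 1, i.e. C(n, 4) < 4^{6 − 1} = 1024.
Check values of n near the boundary:
  n = 8: C(8, 4) = 70; 70 < 1024? YES
  n = 9: C(9, 4) = 126; 126 < 1024? YES
  n = 10: C(10, 4) = 210; 210 < 1024? YES
  n = 11: C(11, 4) = 330; 330 < 1024? YES
  n = 12: C(12, 4) = 495; 495 < 1024? YES
  n = 13: C(13, 4) = 715; 715 < 1024? YES
  n = 14: C(14, 4) = 1001; 1001 < 1024? YES
  n = 15: C(15, 4) = 1365; 1365 < 1024? NO
The largest n with C(n, 4) < 1024 is n = 14 (where E[X] = 1001/1024 ≈ 0.9775). Hence R_4(4) > 14, i.e. R_4(4) ≥ 15.

Largest n = 14; hence R_4(4) > 14.


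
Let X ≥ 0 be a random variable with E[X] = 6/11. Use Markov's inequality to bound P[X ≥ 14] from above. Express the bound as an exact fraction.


μ = E[X] = 6/11, a = 14.
Markov: P[X ≥ 14] ≤ μ/a = (6/11)/14 = 3/77.
Numerically: ≈ 0.038961.
(Since a = 14 > μ = 0.545455, the bound 3/77 is < 1 and informative.)

P[X ≥ 14] ≤ 3/77 ≈ 0.038961.


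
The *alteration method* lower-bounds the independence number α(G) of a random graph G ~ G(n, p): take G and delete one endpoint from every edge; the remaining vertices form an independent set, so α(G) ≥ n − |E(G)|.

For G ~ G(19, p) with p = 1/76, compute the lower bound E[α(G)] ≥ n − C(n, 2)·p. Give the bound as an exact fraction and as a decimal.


E[|E(G)|] = C(19, 2)·p = 171 · (1/76) = 9/4.
E[α(G)] ≥ n − E[|E(G)|] = 19 − 9/4 = 67/4.
Numerically: ≈ 16.75000.
(This is only a lower bound; the true E[α(G)] may be larger.)

E[α(G)] ≥ 67/4 ≈ 16.75000.


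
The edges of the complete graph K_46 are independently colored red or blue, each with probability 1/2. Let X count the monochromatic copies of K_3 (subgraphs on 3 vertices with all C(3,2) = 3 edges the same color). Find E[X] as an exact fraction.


Let X = Σ_S X_S over the C(46, 3) = 15180 subsets S of size 3, where X_S = 1 if the K_3 on S is monochromatic.
For a fixed S, the K_3 on S has C(3, 2) = 3 edges. P[all 3 edges red] = (1/2)^3, and likewise for blue, so P[monochromatic] = 2·(1/2)^3 = 2^{1 − 3} = 1/4.
By linearity: E[X] = C(46, 3) · 2^{1 − 3} = 15180 · 1/4 = 3795.
Numerically: E[X] ≈ 3795.000000.

E[X] = C(46,3)·2^(1−C(3,2)) = 3795 ≈ 3795.000000.


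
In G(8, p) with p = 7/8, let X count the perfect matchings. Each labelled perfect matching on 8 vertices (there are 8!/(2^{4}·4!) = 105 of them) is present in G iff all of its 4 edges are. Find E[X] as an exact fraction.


K_8 has 8!/(2^{4}·4!) = 105 labelled perfect matchings.
For each such perfect matching H, let X_H = 1 if all 4 edges of H are present in G. Then P[X_H = 1] = p^{4} = (7/8)^{4} = 2401/4096.
Summing the indicators: E[X] = Σ_H E[X_H] = 105 · p^{4} = 105 · 2401/4096 = 252105/4096.
Numerically: E[X] ≈ 61.5.

E[X] = 105 · (7/8)^{4} = 252105/4096 ≈ 61.5.


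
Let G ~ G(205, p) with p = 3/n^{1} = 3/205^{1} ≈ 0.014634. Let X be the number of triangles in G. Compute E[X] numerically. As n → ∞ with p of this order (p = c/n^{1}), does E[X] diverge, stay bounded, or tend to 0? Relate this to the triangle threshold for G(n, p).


Number of potential triangles: C(205, 3) = 1414910.
Each occurs with probability p³ ≈ (0.014634)³ ≈ 3.1340230e-06.
By linearity: E[X] = C(205, 3)·p³ ≈ 1414910 · 3.1340230e-06 ≈ 4.43436.
Here α = 1, so p = 3/n is exactly at the triangle threshold p ~ 1/n. Asymptotically E[X] → c³/6 = 3³/6 = 9/2 ≈ 4.50000, a bounded constant. In this regime the triangle count is asymptotically Poisson(c³/6).

E[X] ≈ 4.43436; in regime p = Θ(1/n^{1}) E[X] stays bounded (at the triangle threshold p ~ 1/n).
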